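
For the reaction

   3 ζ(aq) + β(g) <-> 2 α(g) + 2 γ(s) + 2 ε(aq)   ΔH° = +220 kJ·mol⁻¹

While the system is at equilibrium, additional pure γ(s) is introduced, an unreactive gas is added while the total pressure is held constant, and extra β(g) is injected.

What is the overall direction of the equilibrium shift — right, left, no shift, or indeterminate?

right

γ is a pure solid; its activity is 1 regardless of amount, so Q is unaffected — no shift from this change.
Adding inert gas at constant total pressure expands the volume and lowers every reacting partial pressure. With Δn_gas = 2 − 1 = +1, Q moves away from K toward the side with fewer gas moles, so the system shifts toward the side with more gas moles — to the right.
Adding β (g), a reactant, drives the reaction to the right.
Only the nonzero effect(s) matter; the net shift is to the right.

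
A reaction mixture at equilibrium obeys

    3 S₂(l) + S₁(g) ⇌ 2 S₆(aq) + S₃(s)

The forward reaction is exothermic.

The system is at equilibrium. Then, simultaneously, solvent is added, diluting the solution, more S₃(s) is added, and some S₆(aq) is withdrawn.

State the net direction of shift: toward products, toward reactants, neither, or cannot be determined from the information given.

Dilution lowers every aqueous concentration by the same factor. Δn_aq = 2 − 0 = +2, so the system shifts toward the side with more dissolved moles — to the right.
S₃ is a pure solid; its activity is 1 regardless of amount, so Q is unaffected — no shift from this change.
Removing S₆ (aq), a product, drives the reaction to the right.
Only the nonzero effect(s) matter; the net shift is to the right.

right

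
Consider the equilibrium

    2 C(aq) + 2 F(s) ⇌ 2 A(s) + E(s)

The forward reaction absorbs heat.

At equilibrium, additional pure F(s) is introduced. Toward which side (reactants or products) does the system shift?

F is a pure solid; its activity is 1 regardless of amount, so Q is unaffected — no shift from this change.

no shift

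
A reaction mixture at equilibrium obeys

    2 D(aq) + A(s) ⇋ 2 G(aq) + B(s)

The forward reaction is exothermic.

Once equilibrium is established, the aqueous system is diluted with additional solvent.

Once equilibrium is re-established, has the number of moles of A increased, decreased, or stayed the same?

unchanged

Dilution scales every aqueous concentration by the same factor. Δn_aq = 2 − 2 = 0, so Q is unchanged — no shift.
No net shift occurs, so the amount of A is unchanged.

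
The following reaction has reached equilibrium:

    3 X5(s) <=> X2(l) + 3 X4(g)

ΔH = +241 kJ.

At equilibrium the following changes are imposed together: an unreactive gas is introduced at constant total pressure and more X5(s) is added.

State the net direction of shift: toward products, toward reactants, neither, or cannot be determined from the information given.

Adding inert gas at constant total pressure expands the volume and lowers every reacting partial pressure. With Δn_gas = 3 − 0 = +3, Q moves away from K toward the side with fewer gas moles, so the system shifts toward the side with more gas moles — to the right.
X5 is a pure solid; its activity is 1 regardless of amount, so Q is unaffected — no shift from this change.
Only the nonzero effect(s) matter; the net shift is to the right.

right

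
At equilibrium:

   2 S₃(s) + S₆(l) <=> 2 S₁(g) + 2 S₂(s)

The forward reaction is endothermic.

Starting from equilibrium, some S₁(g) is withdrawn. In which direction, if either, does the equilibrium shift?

right

Removing S₁ (g), a product, drives the reaction to the right.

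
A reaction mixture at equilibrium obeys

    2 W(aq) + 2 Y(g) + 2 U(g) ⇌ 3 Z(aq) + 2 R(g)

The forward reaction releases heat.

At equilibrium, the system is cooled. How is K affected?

increases

K depends on temperature via the van 't Hoff relation. The forward reaction is exothermic, so lowering T increases K.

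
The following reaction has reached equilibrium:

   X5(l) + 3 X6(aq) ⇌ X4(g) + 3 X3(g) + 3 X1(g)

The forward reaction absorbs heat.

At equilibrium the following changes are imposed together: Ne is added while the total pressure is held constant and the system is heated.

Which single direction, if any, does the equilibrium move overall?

Adding inert gas at constant total pressure expands the volume and lowers every reacting partial pressure. With Δn_gas = 7 − 0 = +7, Q moves away from K toward the side with fewer gas moles, so the system shifts toward the side with more gas moles — to the right.
The forward reaction is endothermic. Raising T favours the endothermic direction — shift to the right.
All effects act in the same direction — net shift to the right.

right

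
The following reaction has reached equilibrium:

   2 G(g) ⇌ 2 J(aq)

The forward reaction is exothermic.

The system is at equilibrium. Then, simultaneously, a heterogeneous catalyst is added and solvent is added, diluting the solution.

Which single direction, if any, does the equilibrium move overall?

A catalyst speeds both forward and reverse rates equally; it changes neither Q nor K — no shift from this change.
Dilution lowers every aqueous concentration by the same factor. Δn_aq = 2 − 0 = +2, so the system shifts toward the side with more dissolved moles — to the right.
Only the nonzero effect(s) matter; the net shift is to the right.

right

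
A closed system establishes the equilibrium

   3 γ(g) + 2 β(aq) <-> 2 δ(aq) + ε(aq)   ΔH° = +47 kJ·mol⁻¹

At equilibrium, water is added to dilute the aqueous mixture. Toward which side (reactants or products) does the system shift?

right

Dilution lowers every aqueous concentration by the same factor. Δn_aq = 3 − 2 = +1, so the system shifts toward the side with more dissolved moles — to the right.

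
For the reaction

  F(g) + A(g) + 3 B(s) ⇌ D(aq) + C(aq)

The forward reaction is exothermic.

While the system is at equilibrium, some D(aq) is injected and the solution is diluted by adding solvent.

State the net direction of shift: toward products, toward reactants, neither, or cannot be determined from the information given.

Adding D (aq), a product, drives the reaction to the left.
Dilution lowers every aqueous concentration by the same factor. Δn_aq = 2 − 0 = +2, so the system shifts toward the side with more dissolved moles — to the right.
The individual effects push in opposite directions; without quantitative information the net direction cannot be determined.

cannot be determined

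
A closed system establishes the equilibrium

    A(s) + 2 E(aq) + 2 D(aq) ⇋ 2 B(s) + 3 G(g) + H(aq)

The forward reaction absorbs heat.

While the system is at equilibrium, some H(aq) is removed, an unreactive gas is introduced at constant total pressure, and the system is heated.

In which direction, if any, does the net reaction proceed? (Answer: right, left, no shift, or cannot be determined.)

right

Removing H (aq), a product, drives the reaction to the right.
Adding inert gas at constant total pressure expands the volume and lowers every reacting partial pressure. With Δn_gas = 3 − 0 = +3, Q moves away from K toward the side with fewer gas moles, so the system shifts toward the side with more gas moles — to the right.
The forward reaction is endothermic. Raising T favours the endothermic direction — shift to the right.
All effects act in the same direction — net shift to the right.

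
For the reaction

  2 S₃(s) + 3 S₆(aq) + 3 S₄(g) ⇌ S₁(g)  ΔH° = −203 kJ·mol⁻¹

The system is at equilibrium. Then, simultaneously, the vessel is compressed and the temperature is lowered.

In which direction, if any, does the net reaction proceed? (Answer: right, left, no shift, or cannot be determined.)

Gas moles: reactants 3, products 1 (Δn_gas = -2). Compression shifts the system toward the side with fewer moles of gas — to the right.
The forward reaction is exothermic. Lowering T favours the exothermic direction — shift to the right.
All effects act in the same direction — net shift to the right.

right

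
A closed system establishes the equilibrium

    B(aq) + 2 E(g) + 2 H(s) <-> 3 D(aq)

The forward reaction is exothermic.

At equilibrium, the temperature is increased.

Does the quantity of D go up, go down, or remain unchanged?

The forward reaction is exothermic. Raising T favours the endothermic direction — shift to the left.
The net shift is to the left. D is a product, so its amount decreases.

decreases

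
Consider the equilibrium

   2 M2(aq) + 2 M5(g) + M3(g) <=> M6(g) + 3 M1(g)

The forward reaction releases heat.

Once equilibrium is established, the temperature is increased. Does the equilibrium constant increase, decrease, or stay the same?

K depends on temperature via the van 't Hoff relation. The forward reaction is exothermic, so raising T decreases K.

decreases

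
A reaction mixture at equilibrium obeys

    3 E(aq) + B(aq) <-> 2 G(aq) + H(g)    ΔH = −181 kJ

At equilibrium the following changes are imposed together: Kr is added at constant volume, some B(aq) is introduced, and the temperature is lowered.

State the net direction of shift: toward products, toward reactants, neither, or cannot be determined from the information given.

At constant volume, adding an inert gas leaves every reacting species' partial pressure unchanged, so Q is unchanged — no shift from this change.
Adding B (aq), a reactant, drives the reaction to the right.
The forward reaction is exothermic. Lowering T favours the exothermic direction — shift to the right.
Only the nonzero effect(s) matter; the net shift is to the right.

right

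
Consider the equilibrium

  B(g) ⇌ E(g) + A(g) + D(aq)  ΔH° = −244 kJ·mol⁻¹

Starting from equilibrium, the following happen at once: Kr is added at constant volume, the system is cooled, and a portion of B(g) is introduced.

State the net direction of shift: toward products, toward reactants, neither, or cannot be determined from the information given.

At constant volume, adding an inert gas leaves every reacting species' partial pressure unchanged, so Q is unchanged — no shift from this change.
The forward reaction is exothermic. Lowering T favours the exothermic direction — shift to the right.
Adding B (g), a reactant, drives the reaction to the right.
Only the nonzero effect(s) matter; the net shift is to the right.

right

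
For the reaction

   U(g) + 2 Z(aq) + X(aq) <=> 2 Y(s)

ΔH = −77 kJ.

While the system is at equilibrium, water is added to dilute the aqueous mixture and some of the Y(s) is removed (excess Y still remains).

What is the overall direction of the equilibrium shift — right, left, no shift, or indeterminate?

left

Dilution lowers every aqueous concentration by the same factor. Δn_aq = 0 − 3 = -3, so the system shifts toward the side with more dissolved moles — to the left.
Y is a pure solid; its activity is 1 regardless of amount, so Q is unaffected — no shift from this change.
Only the nonzero effect(s) matter; the net shift is to the left.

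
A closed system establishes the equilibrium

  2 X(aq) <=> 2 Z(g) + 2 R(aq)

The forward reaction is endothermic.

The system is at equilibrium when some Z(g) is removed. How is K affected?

The equilibrium constant depends only on temperature. This perturbation may move the position of equilibrium, but since T is unchanged, K itself is unchanged.

unchanged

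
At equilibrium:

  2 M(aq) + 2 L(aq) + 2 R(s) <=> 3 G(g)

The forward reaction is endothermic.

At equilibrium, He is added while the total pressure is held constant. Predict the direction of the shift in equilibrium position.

right

Adding inert gas at constant total pressure expands the volume and lowers every reacting partial pressure. With Δn_gas = 3 − 0 = +3, Q moves away from K toward the side with fewer gas moles, so the system shifts toward the side with more gas moles — to the right.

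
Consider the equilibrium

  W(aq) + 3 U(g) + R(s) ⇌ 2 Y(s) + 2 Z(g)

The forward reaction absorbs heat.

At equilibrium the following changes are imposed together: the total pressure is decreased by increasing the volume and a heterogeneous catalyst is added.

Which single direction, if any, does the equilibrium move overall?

Gas moles: reactants 3, products 2 (Δn_gas = -1). Expansion shifts the system toward the side with more moles of gas — to the left.
A catalyst speeds both forward and reverse rates equally; it changes neither Q nor K — no shift from this change.
Only the nonzero effect(s) matter; the net shift is to the left.

left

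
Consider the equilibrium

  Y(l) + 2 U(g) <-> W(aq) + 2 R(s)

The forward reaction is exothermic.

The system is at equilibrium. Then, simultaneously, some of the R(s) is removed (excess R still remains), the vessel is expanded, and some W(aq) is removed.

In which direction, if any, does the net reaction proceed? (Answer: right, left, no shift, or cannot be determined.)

cannot be determined

R is a pure solid; its activity is 1 regardless of amount, so Q is unaffected — no shift from this change.
Gas moles: reactants 2, products 0 (Δn_gas = -2). Expansion shifts the system toward the side with more moles of gas — to the left.
Removing W (aq), a product, drives the reaction to the right.
The individual effects push in opposite directions; without quantitative information the net direction cannot be determined.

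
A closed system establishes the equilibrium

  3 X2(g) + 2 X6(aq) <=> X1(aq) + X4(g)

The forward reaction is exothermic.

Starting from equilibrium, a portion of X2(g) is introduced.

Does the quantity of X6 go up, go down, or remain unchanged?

decreases

Adding X2 (g), a reactant, drives the reaction to the right.
The net shift is to the right. X6 is a reactant, so its amount decreases.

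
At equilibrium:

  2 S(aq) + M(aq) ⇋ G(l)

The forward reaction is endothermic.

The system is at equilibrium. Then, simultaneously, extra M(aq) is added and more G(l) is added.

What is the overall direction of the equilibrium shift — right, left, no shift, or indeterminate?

right

Adding M (aq), a reactant, drives the reaction to the right.
G is a pure liquid; its activity is 1 regardless of amount, so Q is unaffected — no shift from this change.
Only the nonzero effect(s) matter; the net shift is to the right.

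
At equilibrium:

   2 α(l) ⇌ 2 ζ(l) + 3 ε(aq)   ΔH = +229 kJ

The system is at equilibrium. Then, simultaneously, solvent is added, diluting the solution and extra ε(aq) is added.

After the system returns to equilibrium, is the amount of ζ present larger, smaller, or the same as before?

cannot be determined

Dilution lowers every aqueous concentration by the same factor. Δn_aq = 3 − 0 = +3, so the system shifts toward the side with more dissolved moles — to the right.
Adding ε (aq), a product, drives the reaction to the left.
The two effects oppose each other, so the net shift — and hence the change in ζ — cannot be determined from the given information.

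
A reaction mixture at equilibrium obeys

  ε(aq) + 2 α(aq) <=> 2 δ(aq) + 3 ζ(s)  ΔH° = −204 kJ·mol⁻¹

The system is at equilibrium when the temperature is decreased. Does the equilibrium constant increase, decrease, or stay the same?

K depends on temperature via the van 't Hoff relation. The forward reaction is exothermic, so lowering T increases K.

increases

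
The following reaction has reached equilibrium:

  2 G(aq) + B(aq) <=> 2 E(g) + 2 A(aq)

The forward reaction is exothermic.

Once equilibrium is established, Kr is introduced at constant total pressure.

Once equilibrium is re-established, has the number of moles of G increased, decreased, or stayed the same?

decreases

Adding inert gas at constant total pressure expands the volume and lowers every reacting partial pressure. With Δn_gas = 2 − 0 = +2, Q moves away from K toward the side with fewer gas moles, so the system shifts toward the side with more gas moles — to the right.
The net shift is to the right. G is a reactant, so its amount decreases.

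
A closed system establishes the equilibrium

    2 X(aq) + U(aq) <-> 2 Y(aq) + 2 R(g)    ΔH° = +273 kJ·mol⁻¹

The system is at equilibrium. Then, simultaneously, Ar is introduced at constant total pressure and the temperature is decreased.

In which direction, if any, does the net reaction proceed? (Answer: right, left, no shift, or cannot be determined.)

Adding inert gas at constant total pressure expands the volume and lowers every reacting partial pressure. With Δn_gas = 2 − 0 = +2, Q moves away from K toward the side with fewer gas moles, so the system shifts toward the side with more gas moles — to the right.
The forward reaction is endothermic. Lowering T favours the exothermic direction — shift to the left.
The individual effects push in opposite directions; without quantitative information the net direction cannot be determined.

cannot be determined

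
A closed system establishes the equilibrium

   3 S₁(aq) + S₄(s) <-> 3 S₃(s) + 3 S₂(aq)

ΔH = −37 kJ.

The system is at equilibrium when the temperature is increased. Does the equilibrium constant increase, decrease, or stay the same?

K depends on temperature via the van 't Hoff relation. The forward reaction is exothermic, so raising T decreases K.

decreases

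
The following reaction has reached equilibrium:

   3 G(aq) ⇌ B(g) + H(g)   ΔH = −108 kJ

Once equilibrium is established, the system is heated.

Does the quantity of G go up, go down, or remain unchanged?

The forward reaction is exothermic. Raising T favours the endothermic direction — shift to the left.
The net shift is to the left. G is a reactant, so its amount increases.

increases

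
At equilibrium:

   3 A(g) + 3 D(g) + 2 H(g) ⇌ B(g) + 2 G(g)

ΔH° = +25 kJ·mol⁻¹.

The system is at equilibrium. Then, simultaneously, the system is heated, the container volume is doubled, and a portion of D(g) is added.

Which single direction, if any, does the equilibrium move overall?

cannot be determined

The forward reaction is endothermic. Raising T favours the endothermic direction — shift to the right.
Gas moles: reactants 8, products 3 (Δn_gas = -5). Expansion shifts the system toward the side with more moles of gas — to the left.
Adding D (g), a reactant, drives the reaction to the right.
The individual effects push in opposite directions; without quantitative information the net direction cannot be determined.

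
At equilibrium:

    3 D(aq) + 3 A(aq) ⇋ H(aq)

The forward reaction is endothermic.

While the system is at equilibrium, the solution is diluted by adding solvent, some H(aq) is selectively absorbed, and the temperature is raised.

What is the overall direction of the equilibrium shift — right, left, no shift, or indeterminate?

cannot be determined

Dilution lowers every aqueous concentration by the same factor. Δn_aq = 1 − 6 = -5, so the system shifts toward the side with more dissolved moles — to the left.
Removing H (aq), a product, drives the reaction to the right.
The forward reaction is endothermic. Raising T favours the endothermic direction — shift to the right.
The individual effects push in opposite directions; without quantitative information the net direction cannot be determined.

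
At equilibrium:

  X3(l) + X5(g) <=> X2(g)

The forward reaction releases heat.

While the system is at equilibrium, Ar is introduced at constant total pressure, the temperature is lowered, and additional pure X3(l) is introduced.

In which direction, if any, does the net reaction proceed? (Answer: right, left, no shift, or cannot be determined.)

Adding inert gas at constant total pressure expands the volume, scaling every reacting partial pressure by the same factor. Δn_gas = 1 − 1 = 0, so Q is unchanged — no shift.
The forward reaction is exothermic. Lowering T favours the exothermic direction — shift to the right.
X3 is a pure liquid; its activity is 1 regardless of amount, so Q is unaffected — no shift from this change.
Only the nonzero effect(s) matter; the net shift is to the right.

right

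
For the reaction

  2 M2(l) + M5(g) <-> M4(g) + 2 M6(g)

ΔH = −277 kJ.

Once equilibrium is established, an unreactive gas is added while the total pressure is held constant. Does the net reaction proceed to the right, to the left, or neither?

right

Adding inert gas at constant total pressure expands the volume and lowers every reacting partial pressure. With Δn_gas = 3 − 1 = +2, Q moves away from K toward the side with fewer gas moles, so the system shifts toward the side with more gas moles — to the right.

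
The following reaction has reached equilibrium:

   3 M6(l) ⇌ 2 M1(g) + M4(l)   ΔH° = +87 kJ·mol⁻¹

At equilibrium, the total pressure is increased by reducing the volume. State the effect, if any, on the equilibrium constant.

unchanged

The equilibrium constant depends only on temperature. This perturbation may move the position of equilibrium, but since T is unchanged, K itself is unchanged.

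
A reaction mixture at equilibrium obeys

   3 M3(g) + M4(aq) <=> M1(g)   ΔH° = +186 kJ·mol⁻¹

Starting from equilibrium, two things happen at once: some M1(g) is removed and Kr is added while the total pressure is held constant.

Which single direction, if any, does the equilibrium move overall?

Removing M1 (g), a product, drives the reaction to the right.
Adding inert gas at constant total pressure expands the volume and lowers every reacting partial pressure. With Δn_gas = 1 − 3 = -2, Q moves away from K toward the side with fewer gas moles, so the system shifts toward the side with more gas moles — to the left.
The individual effects push in opposite directions; without quantitative information the net direction cannot be determined.

cannot be determined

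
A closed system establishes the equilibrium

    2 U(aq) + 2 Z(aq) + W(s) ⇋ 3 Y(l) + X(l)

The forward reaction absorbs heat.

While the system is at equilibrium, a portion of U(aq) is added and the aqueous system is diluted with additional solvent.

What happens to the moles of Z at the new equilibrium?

cannot be determined

Adding U (aq), a reactant, drives the reaction to the right.
Dilution lowers every aqueous concentration by the same factor. Δn_aq = 0 − 4 = -4, so the system shifts toward the side with more dissolved moles — to the left.
The two effects oppose each other, so the net shift — and hence the change in Z — cannot be determined from the given information.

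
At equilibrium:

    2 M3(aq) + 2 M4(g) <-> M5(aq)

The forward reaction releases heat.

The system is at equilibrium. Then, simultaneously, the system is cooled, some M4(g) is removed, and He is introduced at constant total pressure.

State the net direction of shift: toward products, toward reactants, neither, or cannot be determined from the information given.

The forward reaction is exothermic. Lowering T favours the exothermic direction — shift to the right.
Removing M4 (g), a reactant, drives the reaction to the left.
Adding inert gas at constant total pressure expands the volume and lowers every reacting partial pressure. With Δn_gas = 0 − 2 = -2, Q moves away from K toward the side with fewer gas moles, so the system shifts toward the side with more gas moles — to the left.
The individual effects push in opposite directions; without quantitative information the net direction cannot be determined.

cannot be determined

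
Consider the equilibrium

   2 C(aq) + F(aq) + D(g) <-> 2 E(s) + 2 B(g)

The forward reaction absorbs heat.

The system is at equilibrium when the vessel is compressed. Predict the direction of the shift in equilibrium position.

left

Gas moles: reactants 1, products 2 (Δn_gas = +1). Compression shifts the system toward the side with fewer moles of gas — to the left.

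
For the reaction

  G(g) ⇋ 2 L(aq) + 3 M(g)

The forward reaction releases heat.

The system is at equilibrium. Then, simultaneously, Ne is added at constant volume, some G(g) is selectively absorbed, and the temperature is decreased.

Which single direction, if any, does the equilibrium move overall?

cannot be determined

At constant volume, adding an inert gas leaves every reacting species' partial pressure unchanged, so Q is unchanged — no shift from this change.
Removing G (g), a reactant, drives the reaction to the left.
The forward reaction is exothermic. Lowering T favours the exothermic direction — shift to the right.
The individual effects push in opposite directions; without quantitative information the net direction cannot be determined.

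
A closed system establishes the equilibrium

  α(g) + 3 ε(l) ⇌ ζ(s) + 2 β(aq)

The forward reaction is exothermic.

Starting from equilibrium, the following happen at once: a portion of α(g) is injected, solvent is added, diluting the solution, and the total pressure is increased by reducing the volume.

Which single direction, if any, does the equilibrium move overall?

Adding α (g), a reactant, drives the reaction to the right.
Dilution lowers every aqueous concentration by the same factor. Δn_aq = 2 − 0 = +2, so the system shifts toward the side with more dissolved moles — to the right.
Gas moles: reactants 1, products 0 (Δn_gas = -1). Compression shifts the system toward the side with fewer moles of gas — to the right.
All effects act in the same direction — net shift to the right.

right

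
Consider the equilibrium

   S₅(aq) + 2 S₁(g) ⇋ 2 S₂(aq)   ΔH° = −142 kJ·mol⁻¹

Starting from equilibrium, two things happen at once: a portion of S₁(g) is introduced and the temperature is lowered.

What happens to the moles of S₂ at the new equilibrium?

Adding S₁ (g), a reactant, drives the reaction to the right.
The forward reaction is exothermic. Lowering T favours the exothermic direction — shift to the right.
The net shift is to the right. S₂ is a product, so its amount increases.

increases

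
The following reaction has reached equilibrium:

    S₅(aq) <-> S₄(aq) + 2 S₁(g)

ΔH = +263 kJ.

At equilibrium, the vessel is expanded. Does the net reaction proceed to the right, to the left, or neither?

Gas moles: reactants 0, products 2 (Δn_gas = +2). Expansion shifts the system toward the side with more moles of gas — to the right.

right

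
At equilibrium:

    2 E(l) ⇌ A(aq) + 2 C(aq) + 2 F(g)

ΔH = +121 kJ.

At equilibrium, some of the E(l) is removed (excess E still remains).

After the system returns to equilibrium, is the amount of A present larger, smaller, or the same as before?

E is a pure liquid; its activity is 1 regardless of amount, so Q is unaffected — no shift from this change.
No net shift occurs, so the amount of A is unchanged.

unchanged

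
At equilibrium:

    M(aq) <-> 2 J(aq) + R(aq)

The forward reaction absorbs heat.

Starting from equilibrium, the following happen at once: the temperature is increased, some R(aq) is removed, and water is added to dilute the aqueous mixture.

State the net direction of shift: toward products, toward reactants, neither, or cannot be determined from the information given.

right

The forward reaction is endothermic. Raising T favours the endothermic direction — shift to the right.
Removing R (aq), a product, drives the reaction to the right.
Dilution lowers every aqueous concentration by the same factor. Δn_aq = 3 − 1 = +2, so the system shifts toward the side with more dissolved moles — to the right.
All effects act in the same direction — net shift to the right.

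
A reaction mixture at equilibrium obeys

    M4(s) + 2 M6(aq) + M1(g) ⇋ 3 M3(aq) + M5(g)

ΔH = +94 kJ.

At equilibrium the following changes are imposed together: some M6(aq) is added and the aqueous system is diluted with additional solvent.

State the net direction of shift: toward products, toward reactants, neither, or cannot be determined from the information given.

Adding M6 (aq), a reactant, drives the reaction to the right.
Dilution lowers every aqueous concentration by the same factor. Δn_aq = 3 − 2 = +1, so the system shifts toward the side with more dissolved moles — to the right.
All effects act in the same direction — net shift to the right.

right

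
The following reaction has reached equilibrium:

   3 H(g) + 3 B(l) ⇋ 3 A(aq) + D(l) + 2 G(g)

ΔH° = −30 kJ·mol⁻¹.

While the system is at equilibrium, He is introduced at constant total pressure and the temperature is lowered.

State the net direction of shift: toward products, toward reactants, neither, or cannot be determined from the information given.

Adding inert gas at constant total pressure expands the volume and lowers every reacting partial pressure. With Δn_gas = 2 − 3 = -1, Q moves away from K toward the side with fewer gas moles, so the system shifts toward the side with more gas moles — to the left.
The forward reaction is exothermic. Lowering T favours the exothermic direction — shift to the right.
The individual effects push in opposite directions; without quantitative information the net direction cannot be determined.

cannot be determined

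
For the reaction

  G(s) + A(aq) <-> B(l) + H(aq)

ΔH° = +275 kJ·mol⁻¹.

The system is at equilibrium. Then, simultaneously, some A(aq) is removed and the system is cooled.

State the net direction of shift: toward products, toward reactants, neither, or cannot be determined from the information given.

Removing A (aq), a reactant, drives the reaction to the left.
The forward reaction is endothermic. Lowering T favours the exothermic direction — shift to the left.
All effects act in the same direction — net shift to the left.

left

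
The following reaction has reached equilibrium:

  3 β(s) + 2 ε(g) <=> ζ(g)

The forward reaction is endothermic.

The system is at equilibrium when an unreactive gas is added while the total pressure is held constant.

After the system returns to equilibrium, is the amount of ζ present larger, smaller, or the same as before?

decreases

Adding inert gas at constant total pressure expands the volume and lowers every reacting partial pressure. With Δn_gas = 1 − 2 = -1, Q moves away from K toward the side with fewer gas moles, so the system shifts toward the side with more gas moles — to the left.
The net shift is to the left. ζ is a product, so its amount decreases.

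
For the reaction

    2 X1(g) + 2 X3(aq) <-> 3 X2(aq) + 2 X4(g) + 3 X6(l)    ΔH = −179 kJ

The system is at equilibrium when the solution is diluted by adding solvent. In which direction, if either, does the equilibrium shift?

Dilution lowers every aqueous concentration by the same factor. Δn_aq = 3 − 2 = +1, so the system shifts toward the side with more dissolved moles — to the right.

right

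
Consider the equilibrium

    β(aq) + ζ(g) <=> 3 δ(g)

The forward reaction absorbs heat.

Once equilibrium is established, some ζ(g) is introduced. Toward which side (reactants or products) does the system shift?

right

Adding ζ (g), a reactant, drives the reaction to the right.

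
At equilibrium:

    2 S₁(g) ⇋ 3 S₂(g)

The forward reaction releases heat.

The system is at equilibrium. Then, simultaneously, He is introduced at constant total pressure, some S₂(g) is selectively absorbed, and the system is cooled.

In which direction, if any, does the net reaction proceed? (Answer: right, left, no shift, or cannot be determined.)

Adding inert gas at constant total pressure expands the volume and lowers every reacting partial pressure. With Δn_gas = 3 − 2 = +1, Q moves away from K toward the side with fewer gas moles, so the system shifts toward the side with more gas moles — to the right.
Removing S₂ (g), a product, drives the reaction to the right.
The forward reaction is exothermic. Lowering T favours the exothermic direction — shift to the right.
All effects act in the same direction — net shift to the right.

right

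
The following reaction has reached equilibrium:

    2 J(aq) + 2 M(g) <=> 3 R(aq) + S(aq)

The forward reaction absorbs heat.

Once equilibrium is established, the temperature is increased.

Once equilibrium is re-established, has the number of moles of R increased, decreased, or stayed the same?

increases

The forward reaction is endothermic. Raising T favours the endothermic direction — shift to the right.
The net shift is to the right. R is a product, so its amount increases.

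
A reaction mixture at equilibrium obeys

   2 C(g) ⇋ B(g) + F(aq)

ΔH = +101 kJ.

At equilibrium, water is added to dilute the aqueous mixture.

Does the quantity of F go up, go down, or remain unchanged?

Dilution lowers every aqueous concentration by the same factor. Δn_aq = 1 − 0 = +1, so the system shifts toward the side with more dissolved moles — to the right.
The net shift is to the right. F is a product, so its amount increases.

increases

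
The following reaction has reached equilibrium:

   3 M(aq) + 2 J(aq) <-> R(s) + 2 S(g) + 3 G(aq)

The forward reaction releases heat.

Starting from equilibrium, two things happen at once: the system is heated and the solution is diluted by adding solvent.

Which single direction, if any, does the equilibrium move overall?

The forward reaction is exothermic. Raising T favours the endothermic direction — shift to the left.
Dilution lowers every aqueous concentration by the same factor. Δn_aq = 3 − 5 = -2, so the system shifts toward the side with more dissolved moles — to the left.
All effects act in the same direction — net shift to the left.

left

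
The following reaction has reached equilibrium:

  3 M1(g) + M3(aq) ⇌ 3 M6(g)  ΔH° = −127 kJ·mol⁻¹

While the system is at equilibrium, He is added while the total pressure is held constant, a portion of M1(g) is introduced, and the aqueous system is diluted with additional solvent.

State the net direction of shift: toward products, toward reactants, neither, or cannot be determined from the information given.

Adding inert gas at constant total pressure expands the volume, scaling every reacting partial pressure by the same factor. Δn_gas = 3 − 3 = 0, so Q is unchanged — no shift.
Adding M1 (g), a reactant, drives the reaction to the right.
Dilution lowers every aqueous concentration by the same factor. Δn_aq = 0 − 1 = -1, so the system shifts toward the side with more dissolved moles — to the left.
The individual effects push in opposite directions; without quantitative information the net direction cannot be determined.

cannot be determined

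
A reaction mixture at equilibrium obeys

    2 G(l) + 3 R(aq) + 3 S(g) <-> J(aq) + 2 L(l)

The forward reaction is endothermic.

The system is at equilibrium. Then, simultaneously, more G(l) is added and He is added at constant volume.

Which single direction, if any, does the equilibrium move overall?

no shift

G is a pure liquid; its activity is 1 regardless of amount, so Q is unaffected — no shift from this change.
At constant volume, adding an inert gas leaves every reacting species' partial pressure unchanged, so Q is unchanged — no shift from this change.
None of the changes alters Q relative to K, so there is no net shift.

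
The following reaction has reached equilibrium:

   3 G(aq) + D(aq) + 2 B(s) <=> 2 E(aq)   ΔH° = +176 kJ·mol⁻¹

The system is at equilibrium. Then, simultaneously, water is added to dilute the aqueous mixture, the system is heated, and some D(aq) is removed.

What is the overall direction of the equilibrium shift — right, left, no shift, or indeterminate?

cannot be determined

Dilution lowers every aqueous concentration by the same factor. Δn_aq = 2 − 4 = -2, so the system shifts toward the side with more dissolved moles — to the left.
The forward reaction is endothermic. Raising T favours the endothermic direction — shift to the right.
Removing D (aq), a reactant, drives the reaction to the left.
The individual effects push in opposite directions; without quantitative information the net direction cannot be determined.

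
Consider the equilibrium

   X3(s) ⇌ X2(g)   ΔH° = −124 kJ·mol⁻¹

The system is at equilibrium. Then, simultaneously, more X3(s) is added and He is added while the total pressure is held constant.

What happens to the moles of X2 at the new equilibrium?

X3 is a pure solid; its activity is 1 regardless of amount, so Q is unaffected — no shift from this change.
Adding inert gas at constant total pressure expands the volume and lowers every reacting partial pressure. With Δn_gas = 1 − 0 = +1, Q moves away from K toward the side with fewer gas moles, so the system shifts toward the side with more gas moles — to the right.
The net shift is to the right. X2 is a product, so its amount increases.

increases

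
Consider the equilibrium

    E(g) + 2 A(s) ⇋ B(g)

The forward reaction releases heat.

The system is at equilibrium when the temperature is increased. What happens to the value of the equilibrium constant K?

decreases

K depends on temperature via the van 't Hoff relation. The forward reaction is exothermic, so raising T decreases K.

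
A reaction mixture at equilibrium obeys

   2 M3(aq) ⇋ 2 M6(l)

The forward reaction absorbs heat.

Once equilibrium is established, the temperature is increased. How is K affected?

increases

K depends on temperature via the van 't Hoff relation. The forward reaction is endothermic, so raising T increases K.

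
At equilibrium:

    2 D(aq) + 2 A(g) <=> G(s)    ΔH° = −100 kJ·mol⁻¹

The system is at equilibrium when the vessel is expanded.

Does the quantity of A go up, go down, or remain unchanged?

increases

Gas moles: reactants 2, products 0 (Δn_gas = -2). Expansion shifts the system toward the side with more moles of gas — to the left.
The net shift is to the left. A is a reactant, so its amount increases.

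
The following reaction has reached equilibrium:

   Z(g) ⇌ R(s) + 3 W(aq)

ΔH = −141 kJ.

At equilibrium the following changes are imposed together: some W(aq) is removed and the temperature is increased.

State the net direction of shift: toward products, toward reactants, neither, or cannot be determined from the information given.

Removing W (aq), a product, drives the reaction to the right.
The forward reaction is exothermic. Raising T favours the endothermic direction — shift to the left.
The individual effects push in opposite directions; without quantitative information the net direction cannot be determined.

cannot be determined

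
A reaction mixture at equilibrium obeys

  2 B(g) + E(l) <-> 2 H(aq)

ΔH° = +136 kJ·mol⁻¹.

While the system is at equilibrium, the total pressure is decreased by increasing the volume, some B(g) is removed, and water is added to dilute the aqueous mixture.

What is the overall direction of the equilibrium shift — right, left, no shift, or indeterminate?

Gas moles: reactants 2, products 0 (Δn_gas = -2). Expansion shifts the system toward the side with more moles of gas — to the left.
Removing B (g), a reactant, drives the reaction to the left.
Dilution lowers every aqueous concentration by the same factor. Δn_aq = 2 − 0 = +2, so the system shifts toward the side with more dissolved moles — to the right.
The individual effects push in opposite directions; without quantitative information the net direction cannot be determined.

cannot be determined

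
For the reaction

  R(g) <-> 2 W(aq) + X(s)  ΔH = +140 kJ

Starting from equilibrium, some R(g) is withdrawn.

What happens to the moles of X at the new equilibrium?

decreases

Removing R (g), a reactant, drives the reaction to the left.
The net shift is to the left. X is a product, so its amount decreases.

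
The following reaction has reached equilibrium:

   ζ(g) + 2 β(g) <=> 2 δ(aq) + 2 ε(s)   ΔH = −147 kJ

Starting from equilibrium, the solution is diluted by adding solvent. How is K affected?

The equilibrium constant depends only on temperature. This perturbation may move the position of equilibrium, but since T is unchanged, K itself is unchanged.

unchanged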